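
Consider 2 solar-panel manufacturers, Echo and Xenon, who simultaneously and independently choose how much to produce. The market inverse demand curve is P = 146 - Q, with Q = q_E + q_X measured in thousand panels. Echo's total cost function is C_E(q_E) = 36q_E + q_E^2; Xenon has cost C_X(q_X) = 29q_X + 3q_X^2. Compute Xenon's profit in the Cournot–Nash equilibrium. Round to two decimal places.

Echo's profit: π_E = (146 - Q)q_E - (36q_E + q_E²). Setting ∂π_E/∂q_E = 0: 110 - 4q_E - (q_X) = 0.
Xenon's first-order condition: 117 - 8q_X - (q_E) = 0.
So q_E = (110 - q_X)/4 and q_X = (117 - q_E)/8.
Substituting one into the other gives q_E = 763/31 and q_X = 358/31.
Price P = 146 - 1121/31 = 109.8387.
Xenon's profit: 109.8387·(358/31) - 29·(358/31) - 3(358/31)² = 533.4610.

533.46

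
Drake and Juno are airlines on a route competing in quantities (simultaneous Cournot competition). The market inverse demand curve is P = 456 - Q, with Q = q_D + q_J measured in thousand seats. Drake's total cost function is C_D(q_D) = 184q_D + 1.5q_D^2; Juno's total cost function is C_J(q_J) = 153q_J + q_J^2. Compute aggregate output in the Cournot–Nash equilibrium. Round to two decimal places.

106.74

Drake's profit: π_D = (456 - Q)q_D - (184q_D + (3/2)q_D²). Setting ∂π_D/∂q_D = 0: 272 - 5q_D - (q_J) = 0.
Juno's profit: π_J = (456 - Q)q_J - (153q_J + q_J²). Setting ∂π_J/∂q_J = 0: 303 - 4q_J - (q_D) = 0.
Best responses: q_D = (272 - q_J)/5, q_J = (303 - q_D)/4.
Substituting one into the other gives q_D = 785/19 and q_J = 1243/19.
Total output Q = 785/19 + 1243/19 = 106.7368.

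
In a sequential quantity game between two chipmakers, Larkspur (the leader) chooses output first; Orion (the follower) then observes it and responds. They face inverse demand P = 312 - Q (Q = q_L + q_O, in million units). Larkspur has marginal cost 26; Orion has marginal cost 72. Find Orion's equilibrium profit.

1369

Solve by backward induction. Given q_L, the follower Orion maximises π_O = (312 - q_L - q_O)q_O - 72q_O.
Setting the follower's marginal profit to zero, 240 - q_L - 2q_O = 0, i.e. q_O = (240 - q_L)/2.
Larkspur substitutes q_O(q_L) into its own profit: π_L = q_L(312 - q_L - (240 - q_L)/2) - 26q_L = (192 - (1/2)q_L)q_L - 26q_L.
Leader FOC: 166 - q_L = 0, so q_L = 166.
Then q_O = (240 - 166)/2 = 37.
Price P = 312 - 203 = 109.
Orion's profit: (109 - 72)·37 = 1369.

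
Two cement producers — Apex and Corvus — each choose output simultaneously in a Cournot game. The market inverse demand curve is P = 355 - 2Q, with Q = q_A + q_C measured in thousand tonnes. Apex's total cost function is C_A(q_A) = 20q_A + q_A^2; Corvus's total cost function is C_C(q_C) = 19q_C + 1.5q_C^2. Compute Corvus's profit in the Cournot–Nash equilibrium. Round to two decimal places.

Apex's profit: π_A = (355 - 2Q)q_A - (20q_A + q_A²). Setting ∂π_A/∂q_A = 0: 335 - 6q_A - 2(q_C) = 0.
Corvus's first-order condition: 336 - 7q_C - 2(q_A) = 0.
Rearranging gives the reaction functions q_A = (335 - 2q_C)/6 and q_C = (336 - 2q_A)/7.
Solving the pair: q_A = 1673/38, q_C = 673/19.
Price P = 355 - 2·79.4474 = 196.1053.
Corvus's profit: 196.1053·(673/19) - 19·(673/19) - (3/2)(673/19)² = 4391.2784.

4391.28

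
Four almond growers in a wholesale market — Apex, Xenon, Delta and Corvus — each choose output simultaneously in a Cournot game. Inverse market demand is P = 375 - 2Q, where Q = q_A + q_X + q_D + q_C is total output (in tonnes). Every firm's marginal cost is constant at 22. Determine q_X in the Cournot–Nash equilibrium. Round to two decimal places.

35.30

Each firm earns π_i = (375 - 2Q)q_i - 22q_i.
Setting ∂π_i/∂q_i = 0 with rivals' quantities fixed: 353 - 4q_i - 2·Σ_{j≠i} q_j = 0.
By symmetry each firm produces the same amount; substituting Σ_{j≠i} q_j = 3q_i yields q_i = 353/10.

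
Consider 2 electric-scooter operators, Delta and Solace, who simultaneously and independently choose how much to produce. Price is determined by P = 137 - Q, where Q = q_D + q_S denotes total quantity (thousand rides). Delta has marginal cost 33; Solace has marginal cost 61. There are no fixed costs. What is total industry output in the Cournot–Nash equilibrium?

60

Delta's profit: π_D = (137 - Q)q_D - (33q_D). Setting ∂π_D/∂q_D = 0: 104 - 2q_D - (q_S) = 0.
Solace's first-order condition: 76 - 2q_S - (q_D) = 0.
So q_D = (104 - q_S)/2 and q_S = (76 - q_D)/2.
Substituting one into the other gives q_D = 44 and q_S = 16.
Total output Q = 44 + 16 = 60.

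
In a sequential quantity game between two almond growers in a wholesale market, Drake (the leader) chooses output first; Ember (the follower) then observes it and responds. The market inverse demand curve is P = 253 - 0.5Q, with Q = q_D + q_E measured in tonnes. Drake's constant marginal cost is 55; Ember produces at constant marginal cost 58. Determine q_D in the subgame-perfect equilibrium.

201

The follower Ember best-responds to any q_D: π_E = (253 - 0.5Q)q_E - 58q_E.
Setting the follower's marginal profit to zero, 195 - (1/2)q_D - q_E = 0, i.e. q_E = (195 - (1/2)q_D).
Drake substitutes q_E(q_D) into its own profit: π_D = q_D(253 - (1/2)q_D - (195 - (1/2)q_D)/2) - 55q_D = (311/2 - (1/4)q_D)q_D - 55q_D.
The leader's first-order condition 201/2 - (1/2)q_D = 0 yields q_D = 201.
Then q_E = (195 - (1/2)·201) = 189/2.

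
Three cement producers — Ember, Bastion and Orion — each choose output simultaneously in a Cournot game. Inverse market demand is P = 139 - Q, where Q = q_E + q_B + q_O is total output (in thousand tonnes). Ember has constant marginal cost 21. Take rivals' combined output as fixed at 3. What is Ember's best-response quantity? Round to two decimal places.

With rivals' combined output fixed at 3, Ember's profit is π_E = (139 - 3 - q_E)q_E - (21q_E) = (136 - q_E)q_E - (21q_E).
∂π_E/∂q_E = 115 - 2q_E = 0, so q_E = 115/2.

57.50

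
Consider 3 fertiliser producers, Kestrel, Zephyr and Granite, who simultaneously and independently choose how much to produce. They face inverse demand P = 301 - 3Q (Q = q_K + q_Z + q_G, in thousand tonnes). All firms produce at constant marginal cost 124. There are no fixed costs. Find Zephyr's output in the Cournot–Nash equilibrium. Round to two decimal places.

14.75

A representative firm's profit is π_i = q_i(301 - 3Q) - 124q_i.
First-order condition (treating rivals' output as given): 177 - 6q_i - 3·Σ_{j≠i} q_j = 0.
With identical firms every q_j equals q_i, so Σ_{j≠i} q_j = 2q_i and 177 = 12q_i, giving q_i = 59/4.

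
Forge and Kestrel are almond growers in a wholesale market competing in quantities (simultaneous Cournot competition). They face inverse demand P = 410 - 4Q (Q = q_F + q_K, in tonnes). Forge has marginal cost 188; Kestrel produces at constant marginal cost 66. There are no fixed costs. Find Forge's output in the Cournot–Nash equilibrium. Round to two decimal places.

Forge's profit: π_F = (410 - 4Q)q_F - (188q_F). Setting ∂π_F/∂q_F = 0: 222 - 8q_F - 4(q_K) = 0.
Kestrel's first-order condition: 344 - 8q_K - 4(q_F) = 0.
So q_F = (222 - 4q_K)/8 and q_K = (344 - 4q_F)/8.
Substituting one into the other gives q_F = 25/3 and q_K = 233/6.

8.33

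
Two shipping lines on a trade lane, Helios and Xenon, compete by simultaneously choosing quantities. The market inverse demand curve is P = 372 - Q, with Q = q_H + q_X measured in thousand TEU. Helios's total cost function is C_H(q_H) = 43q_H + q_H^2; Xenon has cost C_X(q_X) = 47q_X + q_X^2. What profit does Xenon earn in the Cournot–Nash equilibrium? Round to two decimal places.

Helios's profit: π_H = (372 - Q)q_H - (43q_H + q_H²). Setting ∂π_H/∂q_H = 0: 329 - 4q_H - (q_X) = 0.
Xenon's first-order condition: 325 - 4q_X - (q_H) = 0.
So q_H = (329 - q_X)/4 and q_X = (325 - q_H)/4.
Substituting one into the other gives q_H = 991/15 and q_X = 971/15.
Price P = 372 - 654/5 = 1206/5.
Xenon's profit: (1206/5)·(971/15) - 47·(971/15) - (971/15)² = 8380.8089.

8380.81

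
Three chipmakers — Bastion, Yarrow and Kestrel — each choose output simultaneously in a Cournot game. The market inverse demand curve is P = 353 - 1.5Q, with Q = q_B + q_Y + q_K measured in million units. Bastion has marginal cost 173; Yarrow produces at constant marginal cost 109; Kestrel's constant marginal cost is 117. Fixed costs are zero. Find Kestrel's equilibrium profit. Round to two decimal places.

Bastion's profit: π_B = (353 - 1.5Q)q_B - (173q_B). Setting ∂π_B/∂q_B = 0: 180 - 3q_B - (3/2)(q_Y + q_K) = 0.
Yarrow's profit: π_Y = (353 - 1.5Q)q_Y - (109q_Y). Setting ∂π_Y/∂q_Y = 0: 244 - 3q_Y - (3/2)(q_B + q_K) = 0.
Kestrel's profit: π_K = (353 - 1.5Q)q_K - (117q_K). Setting ∂π_K/∂q_K = 0: 236 - 3q_K - (3/2)(q_B + q_Y) = 0.
Adding the 3 first-order conditions: 660 − 6Q = 0, so Q = 110.
Back-substituting: q_B = (180 − 165)/(3/2) = 10, q_Y = (244 − 165)/(3/2) = 158/3, q_K = (236 − 165)/(3/2) = 142/3.
Price P = 353 - (3/2)·110 = 188.
Kestrel's profit: (188 - 117)·(142/3) = 3360.6667.

3360.67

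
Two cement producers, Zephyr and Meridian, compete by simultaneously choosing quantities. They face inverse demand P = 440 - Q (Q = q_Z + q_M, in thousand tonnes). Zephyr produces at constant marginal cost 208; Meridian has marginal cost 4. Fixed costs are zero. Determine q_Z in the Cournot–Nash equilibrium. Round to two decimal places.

Zephyr's profit: π_Z = (440 - Q)q_Z - (208q_Z). Setting ∂π_Z/∂q_Z = 0: 232 - 2q_Z - (q_M) = 0.
Meridian's first-order condition: 436 - 2q_M - (q_Z) = 0.
Best responses: q_Z = (232 - q_M)/2, q_M = (436 - q_Z)/2.
Solving the pair: q_Z = 28/3, q_M = 640/3.

9.33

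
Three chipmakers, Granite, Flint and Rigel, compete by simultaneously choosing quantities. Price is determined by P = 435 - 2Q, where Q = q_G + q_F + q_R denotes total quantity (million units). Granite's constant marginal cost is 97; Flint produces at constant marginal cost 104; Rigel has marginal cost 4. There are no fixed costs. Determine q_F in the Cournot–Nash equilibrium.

28

Granite's profit: π_G = (435 - 2Q)q_G - (97q_G). Setting ∂π_G/∂q_G = 0: 338 - 4q_G - 2(q_F + q_R) = 0.
Flint's first-order condition: 331 - 4q_F - 2(q_G + q_R) = 0.
Rigel's first-order condition: 431 - 4q_R - 2(q_G + q_F) = 0.
Summing all 3 equations gives 1100 − 8Q = 0, hence Q = 275/2.
Back-substituting: q_G = (338 − 275)/2 = 63/2, q_F = (331 − 275)/2 = 28, q_R = (431 − 275)/2 = 78.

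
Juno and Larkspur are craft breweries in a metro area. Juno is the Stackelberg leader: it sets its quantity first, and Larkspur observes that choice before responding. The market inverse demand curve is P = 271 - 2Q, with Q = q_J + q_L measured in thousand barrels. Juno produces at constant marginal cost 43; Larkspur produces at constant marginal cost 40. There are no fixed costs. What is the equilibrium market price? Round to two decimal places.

99.25

Solve by backward induction. Given q_J, the follower Larkspur maximises π_L = (271 - 2q_J - 2q_L)q_L - 40q_L.
∂π_L/∂q_L = 231 - 2q_J - 4q_L = 0 gives the reaction function q_L = (231 - 2q_J)/4.
The leader anticipates this reaction. Substituting into P = 271 - 2Q gives P = 311/2 - q_J, so π_J = (311/2 - q_J)q_J - 43q_J.
Leader FOC: 225/2 - 2q_J = 0, so q_J = 225/4.
Then q_L = (231 - 2·(225/4))/4 = 237/8.
Total output Q = 687/8, so price P = 271 - 2·(687/8) = 397/4.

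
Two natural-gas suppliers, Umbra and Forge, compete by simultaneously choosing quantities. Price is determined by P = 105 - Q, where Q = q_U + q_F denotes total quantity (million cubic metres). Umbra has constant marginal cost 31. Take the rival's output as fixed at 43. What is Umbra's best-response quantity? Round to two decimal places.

15.50

With the rival's output fixed at 43, Umbra's profit is π_U = (105 - 43 - q_U)q_U - (31q_U) = (62 - q_U)q_U - (31q_U).
∂π_U/∂q_U = 31 - 2q_U = 0, so q_U = 31/2.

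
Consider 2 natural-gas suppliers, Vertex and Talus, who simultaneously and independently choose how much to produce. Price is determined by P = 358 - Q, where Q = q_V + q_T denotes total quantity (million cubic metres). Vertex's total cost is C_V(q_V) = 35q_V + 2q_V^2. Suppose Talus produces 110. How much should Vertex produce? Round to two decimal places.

35.50

With the rival's output fixed at 110, Vertex's profit is π_V = (358 - 110 - q_V)q_V - (35q_V + 2q_V²) = (248 - q_V)q_V - (35q_V + 2q_V²).
∂π_V/∂q_V = 213 - 6q_V = 0, so q_V = 71/2.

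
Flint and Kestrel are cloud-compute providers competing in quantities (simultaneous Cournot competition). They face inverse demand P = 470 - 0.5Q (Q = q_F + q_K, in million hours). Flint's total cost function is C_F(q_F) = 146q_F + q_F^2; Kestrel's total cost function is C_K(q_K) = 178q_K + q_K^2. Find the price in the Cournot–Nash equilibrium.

382

Flint's profit: π_F = (470 - 0.5Q)q_F - (146q_F + q_F²). Setting ∂π_F/∂q_F = 0: 324 - 3q_F - (1/2)(q_K) = 0.
Kestrel's profit: π_K = (470 - 0.5Q)q_K - (178q_K + q_K²). Setting ∂π_K/∂q_K = 0: 292 - 3q_K - (1/2)(q_F) = 0.
So q_F = (324 - (1/2)q_K)/3 and q_K = (292 - (1/2)q_F)/3.
Solving the pair: q_F = 472/5, q_K = 408/5.
Total output Q = 176, so price P = 470 - (1/2)·176 = 382.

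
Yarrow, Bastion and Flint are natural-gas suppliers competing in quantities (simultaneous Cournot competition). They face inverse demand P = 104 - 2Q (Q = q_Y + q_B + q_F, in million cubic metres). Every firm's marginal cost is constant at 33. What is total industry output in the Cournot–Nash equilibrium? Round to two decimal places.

26.63

Each firm earns π_i = (104 - 2Q)q_i - 33q_i.
Setting ∂π_i/∂q_i = 0 with rivals' quantities fixed: 71 - 4q_i - 2·Σ_{j≠i} q_j = 0.
By symmetry each firm produces the same amount; substituting Σ_{j≠i} q_j = 2q_i yields q_i = 71/8.
Total output Q = 71/8 + 71/8 + 71/8 = 213/8.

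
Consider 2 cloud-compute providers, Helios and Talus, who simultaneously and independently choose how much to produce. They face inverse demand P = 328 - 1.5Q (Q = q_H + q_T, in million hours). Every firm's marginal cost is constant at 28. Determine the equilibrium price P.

128

Each firm earns π_i = (328 - 1.5Q)q_i - 28q_i.
First-order condition (treating rivals' output as given): 300 - 3q_i - (3/2)q_j = 0.
By symmetry each firm produces the same amount; substituting q_j = q_i yields q_i = 300/(9/2) = 200/3.
Total output Q = 400/3, so price P = 328 - (3/2)·(400/3) = 128.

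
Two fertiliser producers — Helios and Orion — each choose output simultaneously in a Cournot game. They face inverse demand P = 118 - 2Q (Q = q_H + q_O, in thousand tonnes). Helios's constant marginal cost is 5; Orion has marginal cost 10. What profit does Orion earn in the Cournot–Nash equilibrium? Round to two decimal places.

589.39

Helios's profit: π_H = (118 - 2Q)q_H - (5q_H). Setting ∂π_H/∂q_H = 0: 113 - 4q_H - 2(q_O) = 0.
Orion's profit: π_O = (118 - 2Q)q_O - (10q_O). Setting ∂π_O/∂q_O = 0: 108 - 4q_O - 2(q_H) = 0.
So q_H = (113 - 2q_O)/4 and q_O = (108 - 2q_H)/4.
Solving the pair: q_H = 59/3, q_O = 103/6.
Price P = 118 - 2·(221/6) = 133/3.
Orion's profit: (133/3 - 10)·(103/6) = 589.3889.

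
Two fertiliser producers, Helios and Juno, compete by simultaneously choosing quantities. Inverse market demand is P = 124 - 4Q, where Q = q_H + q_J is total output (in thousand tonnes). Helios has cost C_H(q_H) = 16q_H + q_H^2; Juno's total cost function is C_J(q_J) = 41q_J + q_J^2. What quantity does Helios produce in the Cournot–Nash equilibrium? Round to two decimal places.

Helios's profit: π_H = (124 - 4Q)q_H - (16q_H + q_H²). Setting ∂π_H/∂q_H = 0: 108 - 10q_H - 4(q_J) = 0.
Juno's profit: π_J = (124 - 4Q)q_J - (41q_J + q_J²). Setting ∂π_J/∂q_J = 0: 83 - 10q_J - 4(q_H) = 0.
Best responses: q_H = (108 - 4q_J)/10, q_J = (83 - 4q_H)/10.
Substituting one into the other gives q_H = 187/21 and q_J = 199/42.

8.90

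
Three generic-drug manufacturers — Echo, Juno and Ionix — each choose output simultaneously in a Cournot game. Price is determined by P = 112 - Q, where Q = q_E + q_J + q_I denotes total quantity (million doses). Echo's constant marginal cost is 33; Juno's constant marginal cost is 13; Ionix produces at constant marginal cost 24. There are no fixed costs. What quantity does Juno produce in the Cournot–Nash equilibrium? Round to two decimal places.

Echo's profit: π_E = (112 - Q)q_E - (33q_E). Setting ∂π_E/∂q_E = 0: 79 - 2q_E - (q_J + q_I) = 0.
Juno's profit: π_J = (112 - Q)q_J - (13q_J). Setting ∂π_J/∂q_J = 0: 99 - 2q_J - (q_E + q_I) = 0.
Ionix's profit: π_I = (112 - Q)q_I - (24q_I). Setting ∂π_I/∂q_I = 0: 88 - 2q_I - (q_E + q_J) = 0.
Adding the 3 first-order conditions: 266 − 4Q = 0, so Q = 133/2.
Back-substituting: q_E = (79 − 133/2) = 25/2, q_J = (99 − 133/2) = 65/2, q_I = (88 − 133/2) = 43/2.

32.50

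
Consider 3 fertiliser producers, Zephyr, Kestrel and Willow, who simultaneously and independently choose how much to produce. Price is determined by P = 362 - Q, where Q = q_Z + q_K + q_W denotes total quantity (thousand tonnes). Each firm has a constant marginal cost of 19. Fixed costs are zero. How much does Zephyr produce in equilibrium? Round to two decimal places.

Each firm earns π_i = (362 - Q)q_i - 19q_i.
First-order condition (treating rivals' output as given): 343 - 2q_i - Σ_{j≠i} q_j = 0.
With identical firms every q_j equals q_i, so Σ_{j≠i} q_j = 2q_i and 343 = 4q_i, giving q_i = 343/4.

85.75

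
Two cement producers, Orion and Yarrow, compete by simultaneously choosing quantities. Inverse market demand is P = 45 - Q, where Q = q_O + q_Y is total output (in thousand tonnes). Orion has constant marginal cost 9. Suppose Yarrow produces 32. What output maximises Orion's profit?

With the rival's output fixed at 32, Orion's profit is π_O = (45 - 32 - q_O)q_O - (9q_O) = (13 - q_O)q_O - (9q_O).
∂π_O/∂q_O = 4 - 2q_O = 0, so q_O = 2.

2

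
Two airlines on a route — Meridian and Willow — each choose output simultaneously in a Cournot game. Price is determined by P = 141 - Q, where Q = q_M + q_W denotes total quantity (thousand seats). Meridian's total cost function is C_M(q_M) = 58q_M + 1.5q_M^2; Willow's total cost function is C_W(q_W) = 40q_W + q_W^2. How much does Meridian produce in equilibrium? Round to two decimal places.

Meridian's profit: π_M = (141 - Q)q_M - (58q_M + (3/2)q_M²). Setting ∂π_M/∂q_M = 0: 83 - 5q_M - (q_W) = 0.
Willow's profit: π_W = (141 - Q)q_W - (40q_W + q_W²). Setting ∂π_W/∂q_W = 0: 101 - 4q_W - (q_M) = 0.
So q_M = (83 - q_W)/5 and q_W = (101 - q_M)/4.
Substituting one into the other gives q_M = 231/19 and q_W = 422/19.

12.16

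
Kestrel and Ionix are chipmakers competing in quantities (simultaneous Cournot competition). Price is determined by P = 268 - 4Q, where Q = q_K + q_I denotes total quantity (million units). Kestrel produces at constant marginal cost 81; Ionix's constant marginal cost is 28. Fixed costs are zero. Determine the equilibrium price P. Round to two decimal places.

Kestrel's profit: π_K = (268 - 4Q)q_K - (81q_K). Setting ∂π_K/∂q_K = 0: 187 - 8q_K - 4(q_I) = 0.
Ionix's profit: π_I = (268 - 4Q)q_I - (28q_I). Setting ∂π_I/∂q_I = 0: 240 - 8q_I - 4(q_K) = 0.
Rearranging gives the reaction functions q_K = (187 - 4q_I)/8 and q_I = (240 - 4q_K)/8.
Substituting one into the other gives q_K = 67/6 and q_I = 293/12.
Total output Q = 427/12, so price P = 268 - 4·(427/12) = 377/3.

125.67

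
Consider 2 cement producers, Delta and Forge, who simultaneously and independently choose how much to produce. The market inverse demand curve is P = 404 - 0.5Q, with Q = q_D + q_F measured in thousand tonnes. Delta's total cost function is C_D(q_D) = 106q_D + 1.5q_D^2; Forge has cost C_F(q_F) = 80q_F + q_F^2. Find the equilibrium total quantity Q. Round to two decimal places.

159.91

Delta's profit: π_D = (404 - 0.5Q)q_D - (106q_D + (3/2)q_D²). Setting ∂π_D/∂q_D = 0: 298 - 4q_D - (1/2)(q_F) = 0.
Forge's first-order condition: 324 - 3q_F - (1/2)(q_D) = 0.
Best responses: q_D = (298 - (1/2)q_F)/4, q_F = (324 - (1/2)q_D)/3.
Substituting one into the other gives q_D = 62.2979 and q_F = 97.6170.
Total output Q = 62.2979 + 97.6170 = 159.9149.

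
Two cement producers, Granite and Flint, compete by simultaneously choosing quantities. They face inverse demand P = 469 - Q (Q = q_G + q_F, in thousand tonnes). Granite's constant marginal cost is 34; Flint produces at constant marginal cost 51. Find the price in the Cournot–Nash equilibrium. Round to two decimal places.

184.67

Granite's profit: π_G = (469 - Q)q_G - (34q_G). Setting ∂π_G/∂q_G = 0: 435 - 2q_G - (q_F) = 0.
Flint's first-order condition: 418 - 2q_F - (q_G) = 0.
Rearranging gives the reaction functions q_G = (435 - q_F)/2 and q_F = (418 - q_G)/2.
Solving the pair: q_G = 452/3, q_F = 401/3.
Total output Q = 853/3, so price P = 469 - 853/3 = 554/3.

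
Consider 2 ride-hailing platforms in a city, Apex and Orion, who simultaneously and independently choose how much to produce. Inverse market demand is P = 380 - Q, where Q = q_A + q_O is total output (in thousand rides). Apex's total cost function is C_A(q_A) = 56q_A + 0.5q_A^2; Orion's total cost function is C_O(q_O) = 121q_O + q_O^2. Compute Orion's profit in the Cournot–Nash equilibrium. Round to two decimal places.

Apex's profit: π_A = (380 - Q)q_A - (56q_A + (1/2)q_A²). Setting ∂π_A/∂q_A = 0: 324 - 3q_A - (q_O) = 0.
Orion's first-order condition: 259 - 4q_O - (q_A) = 0.
So q_A = (324 - q_O)/3 and q_O = (259 - q_A)/4.
Solving the pair: q_A = 1037/11, q_O = 453/11.
Price P = 380 - 1490/11 = 244.5455.
Orion's profit: 244.5455·(453/11) - 121·(453/11) - (453/11)² = 3391.8843.

3391.88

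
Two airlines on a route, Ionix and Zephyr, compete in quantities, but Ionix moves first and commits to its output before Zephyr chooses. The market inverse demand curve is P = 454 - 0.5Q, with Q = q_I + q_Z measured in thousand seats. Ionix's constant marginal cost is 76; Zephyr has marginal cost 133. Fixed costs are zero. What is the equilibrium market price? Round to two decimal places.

Solve by backward induction. Given q_I, the follower Zephyr maximises π_Z = (454 - (1/2)q_I - (1/2)q_Z)q_Z - 133q_Z.
Follower FOC: 321 - (1/2)q_I - q_Z = 0, so q_Z(q_I) = (321 - (1/2)q_I).
The leader anticipates this reaction. Substituting into P = 454 - 0.5Q gives P = 587/2 - (1/4)q_I, so π_I = (587/2 - (1/4)q_I)q_I - 76q_I.
Maximising: ∂π_I/∂q_I = 435/2 - (1/2)q_I = 0, giving q_I = 435.
Then q_Z = (321 - (1/2)·435) = 207/2.
Total output Q = 1077/2, so price P = 454 - (1/2)·(1077/2) = 739/4.

184.75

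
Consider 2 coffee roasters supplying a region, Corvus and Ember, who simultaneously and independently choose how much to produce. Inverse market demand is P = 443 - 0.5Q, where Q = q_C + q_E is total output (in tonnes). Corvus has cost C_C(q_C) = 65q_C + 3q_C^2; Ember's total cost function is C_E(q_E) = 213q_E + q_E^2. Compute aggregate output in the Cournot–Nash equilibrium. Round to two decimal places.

Corvus's profit: π_C = (443 - 0.5Q)q_C - (65q_C + 3q_C²). Setting ∂π_C/∂q_C = 0: 378 - 7q_C - (1/2)(q_E) = 0.
Ember's profit: π_E = (443 - 0.5Q)q_E - (213q_E + q_E²). Setting ∂π_E/∂q_E = 0: 230 - 3q_E - (1/2)(q_C) = 0.
So q_C = (378 - (1/2)q_E)/7 and q_E = (230 - (1/2)q_C)/3.
Substituting one into the other gives q_C = 49.1084 and q_E = 68.4819.
Total output Q = 49.1084 + 68.4819 = 117.5904.

117.59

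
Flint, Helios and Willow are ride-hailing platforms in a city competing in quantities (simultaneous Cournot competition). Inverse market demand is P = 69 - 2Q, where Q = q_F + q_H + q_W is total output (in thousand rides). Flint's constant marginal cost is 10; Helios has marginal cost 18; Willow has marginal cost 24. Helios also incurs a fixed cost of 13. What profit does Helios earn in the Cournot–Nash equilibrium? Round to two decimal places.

62.03

Flint's profit: π_F = (69 - 2Q)q_F - (10q_F). Setting ∂π_F/∂q_F = 0: 59 - 4q_F - 2(q_H + q_W) = 0.
Helios's profit: π_H = (69 - 2Q)q_H - (18q_H). Setting ∂π_H/∂q_H = 0: 51 - 4q_H - 2(q_F + q_W) = 0.
Willow's profit: π_W = (69 - 2Q)q_W - (24q_W). Setting ∂π_W/∂q_W = 0: 45 - 4q_W - 2(q_F + q_H) = 0.
Adding the 3 first-order conditions: 155 − 8Q = 0, so Q = 155/8.
Back-substituting: q_F = (59 − 155/4)/2 = 81/8, q_H = (51 − 155/4)/2 = 49/8, q_W = (45 − 155/4)/2 = 25/8.
Price P = 69 - 2·(155/8) = 121/4.
Helios's profit: (121/4 - 18)·(49/8) - 13 = 1985/32.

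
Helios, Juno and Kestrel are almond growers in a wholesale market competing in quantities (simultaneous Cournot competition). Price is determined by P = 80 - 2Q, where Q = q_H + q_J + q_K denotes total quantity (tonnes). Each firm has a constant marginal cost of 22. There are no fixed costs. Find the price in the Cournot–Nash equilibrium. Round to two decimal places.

Each firm earns π_i = (80 - 2Q)q_i - 22q_i.
Setting ∂π_i/∂q_i = 0 with rivals' quantities fixed: 58 - 4q_i - 2·Σ_{j≠i} q_j = 0.
By symmetry each firm produces the same amount; substituting Σ_{j≠i} q_j = 2q_i yields q_i = 58/8 = 29/4.
Total output Q = 87/4, so price P = 80 - 2·(87/4) = 73/2.

36.50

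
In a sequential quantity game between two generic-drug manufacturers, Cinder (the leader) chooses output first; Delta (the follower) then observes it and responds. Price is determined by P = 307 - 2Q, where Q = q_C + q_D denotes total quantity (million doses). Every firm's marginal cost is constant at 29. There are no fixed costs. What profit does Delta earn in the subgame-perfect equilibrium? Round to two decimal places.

2415.13

Solve by backward induction. Given q_C, the follower Delta maximises π_D = (307 - 2q_C - 2q_D)q_D - 29q_D.
∂π_D/∂q_D = 278 - 2q_C - 4q_D = 0 gives the reaction function q_D = (278 - 2q_C)/4.
Cinder substitutes q_D(q_C) into its own profit: π_C = q_C(307 - 2q_C - (278 - 2q_C)/2) - 29q_C = (168 - q_C)q_C - 29q_C.
Maximising: ∂π_C/∂q_C = 139 - 2q_C = 0, giving q_C = 139/2.
Then q_D = (278 - 2·(139/2))/4 = 139/4.
Price P = 307 - 2·(417/4) = 197/2.
Delta's profit: (197/2 - 29)·(139/4) = 2415.1250.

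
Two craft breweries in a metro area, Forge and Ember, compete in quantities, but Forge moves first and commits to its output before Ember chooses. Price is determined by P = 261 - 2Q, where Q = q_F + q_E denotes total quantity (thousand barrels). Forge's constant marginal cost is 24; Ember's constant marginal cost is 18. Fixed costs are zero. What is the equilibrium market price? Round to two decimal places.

The follower Ember best-responds to any q_F: π_E = (261 - 2Q)q_E - 18q_E.
Follower FOC: 243 - 2q_F - 4q_E = 0, so q_E(q_F) = (243 - 2q_F)/4.
The leader anticipates this reaction. Substituting into P = 261 - 2Q gives P = 279/2 - q_F, so π_F = (279/2 - q_F)q_F - 24q_F.
Leader FOC: 231/2 - 2q_F = 0, so q_F = 231/4.
Then q_E = (243 - 2·(231/4))/4 = 255/8.
Total output Q = 717/8, so price P = 261 - 2·(717/8) = 327/4.

81.75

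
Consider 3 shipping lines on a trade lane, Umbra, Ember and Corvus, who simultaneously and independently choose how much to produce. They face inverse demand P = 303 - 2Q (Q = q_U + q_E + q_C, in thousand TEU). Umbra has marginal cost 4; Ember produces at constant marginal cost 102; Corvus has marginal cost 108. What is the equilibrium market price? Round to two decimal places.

129.25

Umbra's profit: π_U = (303 - 2Q)q_U - (4q_U). Setting ∂π_U/∂q_U = 0: 299 - 4q_U - 2(q_E + q_C) = 0.
Ember's profit: π_E = (303 - 2Q)q_E - (102q_E). Setting ∂π_E/∂q_E = 0: 201 - 4q_E - 2(q_U + q_C) = 0.
Corvus's profit: π_C = (303 - 2Q)q_C - (108q_C). Setting ∂π_C/∂q_C = 0: 195 - 4q_C - 2(q_U + q_E) = 0.
Adding the 3 conditions: 695 − 4Q − 4Q = 0, i.e. Q = 695/8.
Back-substituting: q_U = (299 − 695/4)/2 = 501/8, q_E = (201 − 695/4)/2 = 109/8, q_C = (195 − 695/4)/2 = 85/8.
Total output Q = 695/8, so price P = 303 - 2·(695/8) = 517/4.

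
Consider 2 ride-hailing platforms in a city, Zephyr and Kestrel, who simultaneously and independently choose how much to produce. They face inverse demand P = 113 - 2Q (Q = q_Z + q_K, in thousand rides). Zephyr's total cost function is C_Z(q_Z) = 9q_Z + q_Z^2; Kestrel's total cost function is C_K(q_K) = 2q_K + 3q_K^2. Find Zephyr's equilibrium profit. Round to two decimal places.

Zephyr's profit: π_Z = (113 - 2Q)q_Z - (9q_Z + q_Z²). Setting ∂π_Z/∂q_Z = 0: 104 - 6q_Z - 2(q_K) = 0.
Kestrel's profit: π_K = (113 - 2Q)q_K - (2q_K + 3q_K²). Setting ∂π_K/∂q_K = 0: 111 - 10q_K - 2(q_Z) = 0.
Rearranging gives the reaction functions q_Z = (104 - 2q_K)/6 and q_K = (111 - 2q_Z)/10.
Substituting one into the other gives q_Z = 409/28 and q_K = 229/28.
Price P = 113 - 2·(319/14) = 472/7.
Zephyr's profit: (472/7)·(409/28) - 9·(409/28) - (409/28)² = 640.1059.

640.11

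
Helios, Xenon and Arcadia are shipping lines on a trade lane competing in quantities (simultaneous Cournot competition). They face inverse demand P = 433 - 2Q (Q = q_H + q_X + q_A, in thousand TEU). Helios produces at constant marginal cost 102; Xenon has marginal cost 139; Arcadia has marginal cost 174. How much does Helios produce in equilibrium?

55

Helios's profit: π_H = (433 - 2Q)q_H - (102q_H). Setting ∂π_H/∂q_H = 0: 331 - 4q_H - 2(q_X + q_A) = 0.
Xenon's profit: π_X = (433 - 2Q)q_X - (139q_X). Setting ∂π_X/∂q_X = 0: 294 - 4q_X - 2(q_H + q_A) = 0.
Arcadia's first-order condition: 259 - 4q_A - 2(q_H + q_X) = 0.
Adding the 3 conditions: 884 − 4Q − 4Q = 0, i.e. Q = 221/2.
Back-substituting: q_H = (331 − 221)/2 = 55, q_X = (294 − 221)/2 = 73/2, q_A = (259 − 221)/2 = 19.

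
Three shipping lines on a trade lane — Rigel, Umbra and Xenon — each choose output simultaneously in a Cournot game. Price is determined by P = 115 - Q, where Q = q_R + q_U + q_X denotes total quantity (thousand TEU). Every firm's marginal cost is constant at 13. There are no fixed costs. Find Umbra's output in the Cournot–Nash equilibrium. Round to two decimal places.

25.50

Each firm earns π_i = (115 - Q)q_i - 13q_i.
First-order condition (treating rivals' output as given): 102 - 2q_i - Σ_{j≠i} q_j = 0.
With identical firms every q_j equals q_i, so Σ_{j≠i} q_j = 2q_i and 102 = 4q_i, giving q_i = 51/2.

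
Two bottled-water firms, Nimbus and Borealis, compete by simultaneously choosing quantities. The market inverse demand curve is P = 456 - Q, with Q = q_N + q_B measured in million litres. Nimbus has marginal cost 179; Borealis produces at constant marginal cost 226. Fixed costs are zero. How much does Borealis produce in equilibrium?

Nimbus's profit: π_N = (456 - Q)q_N - (179q_N). Setting ∂π_N/∂q_N = 0: 277 - 2q_N - (q_B) = 0.
Borealis's first-order condition: 230 - 2q_B - (q_N) = 0.
Best responses: q_N = (277 - q_B)/2, q_B = (230 - q_N)/2.
Solving the pair: q_N = 108, q_B = 61.

61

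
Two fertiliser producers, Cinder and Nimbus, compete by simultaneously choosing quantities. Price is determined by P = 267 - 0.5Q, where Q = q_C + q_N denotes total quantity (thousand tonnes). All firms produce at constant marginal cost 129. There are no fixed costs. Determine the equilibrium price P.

Each firm earns π_i = (267 - 0.5Q)q_i - 129q_i.
Setting ∂π_i/∂q_i = 0 with rivals' quantities fixed: 138 - q_i - (1/2)q_j = 0.
By symmetry each firm produces the same amount; substituting q_j = q_i yields q_i = 138/(3/2) = 92.
Total output Q = 184, so price P = 267 - (1/2)·184 = 175.

175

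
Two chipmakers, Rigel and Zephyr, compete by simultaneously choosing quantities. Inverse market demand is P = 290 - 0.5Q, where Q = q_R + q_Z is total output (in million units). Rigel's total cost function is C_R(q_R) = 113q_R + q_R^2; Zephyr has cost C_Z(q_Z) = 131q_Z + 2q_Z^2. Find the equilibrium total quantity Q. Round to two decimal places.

80.95

Rigel's profit: π_R = (290 - 0.5Q)q_R - (113q_R + q_R²). Setting ∂π_R/∂q_R = 0: 177 - 3q_R - (1/2)(q_Z) = 0.
Zephyr's profit: π_Z = (290 - 0.5Q)q_Z - (131q_Z + 2q_Z²). Setting ∂π_Z/∂q_Z = 0: 159 - 5q_Z - (1/2)(q_R) = 0.
Rearranging gives the reaction functions q_R = (177 - (1/2)q_Z)/3 and q_Z = (159 - (1/2)q_R)/5.
Solving the pair: q_R = 54.6102, q_Z = 1554/59.
Total output Q = 54.6102 + 1554/59 = 80.9492.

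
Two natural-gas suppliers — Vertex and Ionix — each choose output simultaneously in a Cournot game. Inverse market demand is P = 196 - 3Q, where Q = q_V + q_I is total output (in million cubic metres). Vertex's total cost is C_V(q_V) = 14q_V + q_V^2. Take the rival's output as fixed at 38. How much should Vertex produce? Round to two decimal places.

With the rival's output fixed at 38, Vertex's profit is π_V = (196 - 3·38 - 3q_V)q_V - (14q_V + q_V²) = (82 - 3q_V)q_V - (14q_V + q_V²).
∂π_V/∂q_V = 68 - 8q_V = 0, so q_V = 17/2.

8.50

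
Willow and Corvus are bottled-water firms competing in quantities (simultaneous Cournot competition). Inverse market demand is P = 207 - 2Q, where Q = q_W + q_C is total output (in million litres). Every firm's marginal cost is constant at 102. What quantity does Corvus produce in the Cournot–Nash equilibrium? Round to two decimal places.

Each firm earns π_i = (207 - 2Q)q_i - 102q_i.
First-order condition (treating rivals' output as given): 105 - 4q_i - 2q_j = 0.
With identical firms every q_j equals q_i, so q_j = q_i and 105 = 6q_i, giving q_i = 35/2.

17.50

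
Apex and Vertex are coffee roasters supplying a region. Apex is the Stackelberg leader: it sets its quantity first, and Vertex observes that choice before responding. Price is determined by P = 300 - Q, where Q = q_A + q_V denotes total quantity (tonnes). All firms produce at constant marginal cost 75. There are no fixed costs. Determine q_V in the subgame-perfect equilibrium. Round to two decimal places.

56.25

Solve by backward induction. Given q_A, the follower Vertex maximises π_V = (300 - q_A - q_V)q_V - 75q_V.
Setting the follower's marginal profit to zero, 225 - q_A - 2q_V = 0, i.e. q_V = (225 - q_A)/2.
The leader anticipates this reaction. Substituting into P = 300 - Q gives P = 375/2 - (1/2)q_A, so π_A = (375/2 - (1/2)q_A)q_A - 75q_A.
Leader FOC: 225/2 - q_A = 0, so q_A = 225/2.
Then q_V = (225 - 225/2)/2 = 225/4.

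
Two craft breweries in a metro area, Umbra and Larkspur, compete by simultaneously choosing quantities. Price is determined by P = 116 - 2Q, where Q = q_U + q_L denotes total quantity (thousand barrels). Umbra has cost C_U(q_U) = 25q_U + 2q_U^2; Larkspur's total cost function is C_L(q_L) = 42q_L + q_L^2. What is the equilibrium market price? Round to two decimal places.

79.27

Umbra's profit: π_U = (116 - 2Q)q_U - (25q_U + 2q_U²). Setting ∂π_U/∂q_U = 0: 91 - 8q_U - 2(q_L) = 0.
Larkspur's profit: π_L = (116 - 2Q)q_L - (42q_L + q_L²). Setting ∂π_L/∂q_L = 0: 74 - 6q_L - 2(q_U) = 0.
Rearranging gives the reaction functions q_U = (91 - 2q_L)/8 and q_L = (74 - 2q_U)/6.
Substituting one into the other gives q_U = 199/22 and q_L = 205/22.
Total output Q = 202/11, so price P = 116 - 2·(202/11) = 872/11.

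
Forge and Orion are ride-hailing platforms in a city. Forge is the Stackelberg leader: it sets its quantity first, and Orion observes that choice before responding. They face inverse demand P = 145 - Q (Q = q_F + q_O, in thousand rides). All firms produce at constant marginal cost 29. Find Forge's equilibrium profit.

1682

The follower Orion best-responds to any q_F: π_O = (145 - Q)q_O - 29q_O.
Setting the follower's marginal profit to zero, 116 - q_F - 2q_O = 0, i.e. q_O = (116 - q_F)/2.
The leader anticipates this reaction. Substituting into P = 145 - Q gives P = 87 - (1/2)q_F, so π_F = (87 - (1/2)q_F)q_F - 29q_F.
Maximising: ∂π_F/∂q_F = 58 - q_F = 0, giving q_F = 58.
Then q_O = (116 - 58)/2 = 29.
Price P = 145 - 87 = 58.
Forge's profit: (58 - 29)·58 = 1682.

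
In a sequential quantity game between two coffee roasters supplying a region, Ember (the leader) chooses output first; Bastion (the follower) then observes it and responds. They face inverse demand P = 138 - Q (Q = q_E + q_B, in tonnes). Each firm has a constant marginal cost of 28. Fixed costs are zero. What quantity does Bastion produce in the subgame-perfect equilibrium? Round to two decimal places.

27.50

The follower Bastion best-responds to any q_E: π_B = (138 - Q)q_B - 28q_B.
Setting the follower's marginal profit to zero, 110 - q_E - 2q_B = 0, i.e. q_B = (110 - q_E)/2.
The leader anticipates this reaction. Substituting into P = 138 - Q gives P = 83 - (1/2)q_E, so π_E = (83 - (1/2)q_E)q_E - 28q_E.
Leader FOC: 55 - q_E = 0, so q_E = 55.
Then q_B = (110 - 55)/2 = 55/2.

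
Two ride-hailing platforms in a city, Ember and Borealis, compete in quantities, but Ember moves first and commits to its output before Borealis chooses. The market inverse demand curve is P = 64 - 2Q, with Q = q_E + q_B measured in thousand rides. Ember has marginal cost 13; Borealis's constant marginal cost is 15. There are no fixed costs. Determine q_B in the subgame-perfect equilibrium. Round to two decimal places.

5.63

Solve by backward induction. Given q_E, the follower Borealis maximises π_B = (64 - 2q_E - 2q_B)q_B - 15q_B.
Follower FOC: 49 - 2q_E - 4q_B = 0, so q_B(q_E) = (49 - 2q_E)/4.
Ember substitutes q_B(q_E) into its own profit: π_E = q_E(64 - 2q_E - (49 - 2q_E)/2) - 13q_E = (79/2 - q_E)q_E - 13q_E.
The leader's first-order condition 53/2 - 2q_E = 0 yields q_E = 53/4.
Then q_B = (49 - 2·(53/4))/4 = 45/8.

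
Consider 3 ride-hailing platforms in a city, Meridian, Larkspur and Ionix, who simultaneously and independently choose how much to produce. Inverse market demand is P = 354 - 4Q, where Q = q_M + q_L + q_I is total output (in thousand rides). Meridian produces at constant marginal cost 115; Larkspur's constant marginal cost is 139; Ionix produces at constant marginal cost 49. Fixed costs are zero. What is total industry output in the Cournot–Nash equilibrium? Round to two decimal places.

Meridian's profit: π_M = (354 - 4Q)q_M - (115q_M). Setting ∂π_M/∂q_M = 0: 239 - 8q_M - 4(q_L + q_I) = 0.
Larkspur's first-order condition: 215 - 8q_L - 4(q_M + q_I) = 0.
Ionix's first-order condition: 305 - 8q_I - 4(q_M + q_L) = 0.
Adding the 3 conditions: 759 − 8Q − 8Q = 0, i.e. Q = 759/16.
Back-substituting: q_M = (239 − 759/4)/4 = 197/16, q_L = (215 − 759/4)/4 = 101/16, q_I = (305 − 759/4)/4 = 461/16.
Total output Q = 197/16 + 101/16 + 461/16 = 759/16.

47.44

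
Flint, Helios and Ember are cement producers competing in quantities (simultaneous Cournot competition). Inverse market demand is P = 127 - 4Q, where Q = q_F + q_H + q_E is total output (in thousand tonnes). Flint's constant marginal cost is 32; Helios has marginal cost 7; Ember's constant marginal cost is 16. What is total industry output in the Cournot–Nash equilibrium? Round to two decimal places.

20.38

Flint's profit: π_F = (127 - 4Q)q_F - (32q_F). Setting ∂π_F/∂q_F = 0: 95 - 8q_F - 4(q_H + q_E) = 0.
Helios's first-order condition: 120 - 8q_H - 4(q_F + q_E) = 0.
Ember's first-order condition: 111 - 8q_E - 4(q_F + q_H) = 0.
Summing all 3 equations gives 326 − 16Q = 0, hence Q = 163/8.
Back-substituting: q_F = (95 − 163/2)/4 = 27/8, q_H = (120 − 163/2)/4 = 77/8, q_E = (111 − 163/2)/4 = 59/8.
Total output Q = 27/8 + 77/8 + 59/8 = 163/8.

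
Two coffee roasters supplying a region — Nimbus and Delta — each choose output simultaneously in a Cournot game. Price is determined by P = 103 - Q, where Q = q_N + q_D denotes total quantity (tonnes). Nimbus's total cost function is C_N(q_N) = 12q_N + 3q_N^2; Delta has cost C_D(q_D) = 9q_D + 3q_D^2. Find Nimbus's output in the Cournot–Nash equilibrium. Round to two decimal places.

10.06

Nimbus's profit: π_N = (103 - Q)q_N - (12q_N + 3q_N²). Setting ∂π_N/∂q_N = 0: 91 - 8q_N - (q_D) = 0.
Delta's profit: π_D = (103 - Q)q_D - (9q_D + 3q_D²). Setting ∂π_D/∂q_D = 0: 94 - 8q_D - (q_N) = 0.
Rearranging gives the reaction functions q_N = (91 - q_D)/8 and q_D = (94 - q_N)/8.
Substituting one into the other gives q_N = 634/63 and q_D = 661/63.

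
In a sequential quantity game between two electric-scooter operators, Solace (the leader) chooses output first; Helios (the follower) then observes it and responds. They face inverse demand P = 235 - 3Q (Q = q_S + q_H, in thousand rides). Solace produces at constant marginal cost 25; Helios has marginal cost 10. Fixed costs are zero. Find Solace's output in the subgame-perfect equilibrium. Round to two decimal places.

Solve by backward induction. Given q_S, the follower Helios maximises π_H = (235 - 3q_S - 3q_H)q_H - 10q_H.
Follower FOC: 225 - 3q_S - 6q_H = 0, so q_H(q_S) = (225 - 3q_S)/6.
Solace substitutes q_H(q_S) into its own profit: π_S = q_S(235 - 3q_S - (225 - 3q_S)/2) - 25q_S = (245/2 - (3/2)q_S)q_S - 25q_S.
The leader's first-order condition 195/2 - 3q_S = 0 yields q_S = 65/2.
Then q_H = (225 - 3·(65/2))/6 = 85/4.

32.50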